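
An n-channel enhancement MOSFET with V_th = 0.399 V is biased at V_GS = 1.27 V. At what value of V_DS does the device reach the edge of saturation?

The boundary between triode and saturation is V_DS = V_GS − V_th = V_ov.
V_ov = 1.27 − 0.399 = 0.871 V.

V_DS,sat = 0.871 V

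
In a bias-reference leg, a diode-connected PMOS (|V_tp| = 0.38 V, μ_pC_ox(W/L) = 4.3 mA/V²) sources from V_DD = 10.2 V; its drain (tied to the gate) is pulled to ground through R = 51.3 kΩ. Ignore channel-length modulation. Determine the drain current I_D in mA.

I_D = 0.186 mA

With gate tied to drain, V_SG = V_SD ≥ V_SG − |V_tp|, so the device is in saturation.
KCL at the drain: ½ k_p (V_SG − |V_tp|)² = (V_DD − V_SG)/R.
Let x = V_SG − 0.38. Then 110 x² + x − 9.82 = 0, giving x = 0.294 V (positive root), so V_SG = 0.674 V.
I_D = (V_DD − V_SG)/R = (10.2 − 0.674) / 51.3 = 0.186 mA.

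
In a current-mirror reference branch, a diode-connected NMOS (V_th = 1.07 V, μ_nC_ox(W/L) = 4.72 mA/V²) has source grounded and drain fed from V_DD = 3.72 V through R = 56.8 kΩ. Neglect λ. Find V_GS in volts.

V_GS = 1.21 V

With gate tied to drain, V_GS = V_DS ≥ V_GS − V_th, so the device is in saturation.
KCL at the drain: ½ k_n (V_GS − V_th)² = (V_DD − V_GS)/R.
Let x = V_GS − 1.07. Then 134 x² + x − 2.65 = 0, giving x = 0.137 V (positive root), so V_GS = 1.21 V.
I_D = (V_DD − V_GS)/R = (3.72 − 1.21) / 56.8 = 0.0442 mA.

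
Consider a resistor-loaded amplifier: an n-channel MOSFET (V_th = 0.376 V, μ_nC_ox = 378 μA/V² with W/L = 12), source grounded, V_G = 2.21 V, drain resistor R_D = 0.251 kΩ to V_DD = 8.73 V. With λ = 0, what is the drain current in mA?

I_D = 7.63 mA

V_GS = V_G = 2.21 V, so V_ov = 2.21 − 0.376 = 1.83 V.
k_n = μ_nC_ox · (W/L) = 4.536 mA/V².
Assume saturation: I_D = ½ k_n V_ov² = 0.5 × 4.536 × 1.83² = 7.63 mA, giving V_DS = V_DD − I_D R_D = 8.73 − 7.63 × 0.251 = 6.82 V.
V_DS = 6.82 V ≥ V_ov = 1.83 V, confirming saturation.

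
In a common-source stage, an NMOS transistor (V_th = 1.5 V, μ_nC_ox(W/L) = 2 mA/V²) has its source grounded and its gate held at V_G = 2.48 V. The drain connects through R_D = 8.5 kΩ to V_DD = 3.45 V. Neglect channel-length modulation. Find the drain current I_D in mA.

V_GS = V_G = 2.48 V, so V_ov = 2.48 − 1.5 = 0.98 V.
Assume saturation: I_D = ½ k_n V_ov² = 0.5 × 2 × 0.98² = 0.96 mA, giving V_DS = V_DD − I_D R_D = 3.45 − 0.96 × 8.5 = -4.71 V.
But -4.71 V < V_ov = 0.98 V, so the device is actually in triode.
In triode I_D = k_n[V_ov V_DS − ½ V_DS²] and I_D = (V_DD − V_DS)/R_D. Equating: 8.5 V_DS² − 17.66 V_DS + 3.45 = 0, giving V_DS = 0.218 V (the root below V_ov).
I_D = (3.45 − 0.218) / 8.5 = 0.38 mA.

I_D = 0.380 mA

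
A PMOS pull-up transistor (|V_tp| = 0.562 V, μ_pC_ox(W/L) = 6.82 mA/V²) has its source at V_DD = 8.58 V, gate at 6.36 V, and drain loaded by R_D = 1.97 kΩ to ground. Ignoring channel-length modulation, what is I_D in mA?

V_SG = V_DD − V_G = 8.58 − 6.36 = 2.22 V, so V_ov = 2.22 − 0.562 = 1.66 V.
Assume saturation: I_D = ½ k_p V_ov² = 0.5 × 6.82 × 1.66² = 9.37 mA, giving V_SD = V_DD − I_D R_D = 8.58 − 9.37 × 1.97 = -9.89 V.
But -9.89 V < V_ov = 1.66 V, so the device is actually in triode.
In triode I_D = k_p[V_ov V_SD − ½ V_SD²] and I_D = (V_DD − V_SD)/R_D. Equating: 6.72 V_SD² − 23.28 V_SD + 8.58 = 0, giving V_SD = 0.419 V (the root below V_ov).
I_D = (8.58 − 0.419) / 1.97 = 4.14 mA.

I_D = 4.14 mA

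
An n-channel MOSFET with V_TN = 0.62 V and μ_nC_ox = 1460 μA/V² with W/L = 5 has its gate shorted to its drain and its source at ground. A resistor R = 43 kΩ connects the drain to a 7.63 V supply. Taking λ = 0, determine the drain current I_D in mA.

With gate tied to drain, V_GS = V_DS ≥ V_GS − V_TN, so the device is in saturation.
k_n = μ_nC_ox · (W/L) = 7.3 mA/V².
KCL at the drain: ½ k_n (V_GS − V_TN)² = (V_DD − V_GS)/R.
Let x = V_GS − 0.62. Then 157 x² + x − 7.01 = 0, giving x = 0.208 V (positive root), so V_GS = 0.828 V.
I_D = (V_DD − V_GS)/R = (7.63 − 0.828) / 43 = 0.158 mA.

I_D = 0.158 mA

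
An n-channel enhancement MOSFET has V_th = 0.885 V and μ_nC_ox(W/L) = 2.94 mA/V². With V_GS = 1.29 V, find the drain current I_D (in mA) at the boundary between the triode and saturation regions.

I_D = 0.241 mA

At the boundary V_DS = V_ov = V_GS − V_th = 1.29 − 0.885 = 0.405 V.
I_D = ½ k_n V_ov² = 0.5 × 2.94 × 0.405² = 0.241 mA.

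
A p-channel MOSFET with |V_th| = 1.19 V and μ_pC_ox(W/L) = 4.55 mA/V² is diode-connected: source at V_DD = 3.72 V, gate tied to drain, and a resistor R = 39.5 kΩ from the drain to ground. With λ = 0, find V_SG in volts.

With gate tied to drain, V_SG = V_SD ≥ V_SG − |V_th|, so the device is in saturation.
KCL at the drain: ½ k_p (V_SG − |V_th|)² = (V_DD − V_SG)/R.
Let x = V_SG − 1.19. Then 89.9 x² + x − 2.53 = 0, giving x = 0.162 V (positive root), so V_SG = 1.35 V.
I_D = (V_DD − V_SG)/R = (3.72 − 1.35) / 39.5 = 0.0599 mA.

V_SG = 1.35 V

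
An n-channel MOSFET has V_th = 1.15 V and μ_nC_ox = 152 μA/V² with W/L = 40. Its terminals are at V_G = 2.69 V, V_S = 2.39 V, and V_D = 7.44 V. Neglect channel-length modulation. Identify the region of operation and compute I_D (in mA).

V_GS = V_G − V_S = 2.69 − 2.39 = 0.3 V; V_DS = V_D − V_S = 7.44 − 2.39 = 5.05 V.
V_GS = 0.3 V < V_th = 1.15 V, so the transistor is in cutoff.

Cutoff; I_D = 0 mA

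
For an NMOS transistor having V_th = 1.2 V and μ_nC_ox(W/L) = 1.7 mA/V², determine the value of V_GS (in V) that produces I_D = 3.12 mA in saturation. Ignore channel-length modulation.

In saturation I_D = ½ k_n (V_GS − V_th)², so V_GS − V_th = √(2 I_D / k_n) = √(2 × 3.12 / 1.7) = 1.92 V.
V_GS = 1.2 + 1.92 = 3.12 V.

V_GS = 3.12 V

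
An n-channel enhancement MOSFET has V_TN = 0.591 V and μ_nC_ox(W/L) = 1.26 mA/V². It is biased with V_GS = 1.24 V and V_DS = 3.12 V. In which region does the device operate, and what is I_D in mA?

V_ov = V_GS − V_TN = 1.24 − 0.591 = 0.649 V.
Since V_DS = 3.12 V ≥ V_ov = 0.649 V, the device is in saturation.
I_D = ½ k_n V_ov² = 0.5 × 1.26 × 0.649² = 0.265 mA.

Saturation; I_D = 0.265 mA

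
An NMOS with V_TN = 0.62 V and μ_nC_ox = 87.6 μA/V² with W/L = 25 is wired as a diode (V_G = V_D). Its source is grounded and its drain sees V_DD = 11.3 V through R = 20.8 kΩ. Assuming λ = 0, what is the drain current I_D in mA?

With gate tied to drain, V_GS = V_DS ≥ V_GS − V_TN, so the device is in saturation.
k_n = μ_nC_ox · (W/L) = 2.19 mA/V².
KCL at the drain: ½ k_n (V_GS − V_TN)² = (V_DD − V_GS)/R.
Let x = V_GS − 0.62. Then 22.8 x² + x − 10.68 = 0, giving x = 0.663 V (positive root), so V_GS = 1.28 V.
I_D = (V_DD − V_GS)/R = (11.3 − 1.28) / 20.8 = 0.482 mA.

I_D = 0.482 mA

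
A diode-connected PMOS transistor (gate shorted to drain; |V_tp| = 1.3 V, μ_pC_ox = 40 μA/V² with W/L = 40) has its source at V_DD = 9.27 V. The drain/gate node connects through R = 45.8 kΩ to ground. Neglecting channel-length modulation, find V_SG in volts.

V_SG = 1.75 V

With gate tied to drain, V_SG = V_SD ≥ V_SG − |V_tp|, so the device is in saturation.
k_p = μ_pC_ox · (W/L) = 1.6 mA/V².
KCL at the drain: ½ k_p (V_SG − |V_tp|)² = (V_DD − V_SG)/R.
Let x = V_SG − 1.3. Then 36.6 x² + x − 7.97 = 0, giving x = 0.453 V (positive root), so V_SG = 1.75 V.
I_D = (V_DD − V_SG)/R = (9.27 − 1.75) / 45.8 = 0.164 mA.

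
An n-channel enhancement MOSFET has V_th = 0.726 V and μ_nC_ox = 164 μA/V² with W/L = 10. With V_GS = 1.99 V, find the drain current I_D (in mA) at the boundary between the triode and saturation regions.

I_D = 1.31 mA

At the boundary V_DS = V_ov = V_GS − V_th = 1.99 − 0.726 = 1.26 V.
k_n = μ_nC_ox · (W/L) = 1.64 mA/V².
I_D = ½ k_n V_ov² = 0.5 × 1.64 × 1.26² = 1.31 mA.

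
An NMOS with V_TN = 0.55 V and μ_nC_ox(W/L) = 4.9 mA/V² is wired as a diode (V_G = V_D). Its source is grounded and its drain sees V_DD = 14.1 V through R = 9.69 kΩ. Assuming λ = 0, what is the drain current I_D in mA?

With gate tied to drain, V_GS = V_DS ≥ V_GS − V_TN, so the device is in saturation.
KCL at the drain: ½ k_n (V_GS − V_TN)² = (V_DD − V_GS)/R.
Let x = V_GS − 0.55. Then 23.7 x² + x − 13.55 = 0, giving x = 0.735 V (positive root), so V_GS = 1.28 V.
I_D = (V_DD − V_GS)/R = (14.1 − 1.28) / 9.69 = 1.32 mA.

I_D = 1.32 mA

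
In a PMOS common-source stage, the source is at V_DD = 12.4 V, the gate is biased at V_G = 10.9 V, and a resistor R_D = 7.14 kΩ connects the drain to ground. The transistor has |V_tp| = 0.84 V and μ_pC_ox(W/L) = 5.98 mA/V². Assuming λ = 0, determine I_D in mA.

I_D = 1.30 mA

V_SG = V_DD − V_G = 12.4 − 10.9 = 1.5 V, so V_ov = 1.5 − 0.84 = 0.66 V.
Assume saturation: I_D = ½ k_p V_ov² = 0.5 × 5.98 × 0.66² = 1.3 mA, giving V_SD = V_DD − I_D R_D = 12.4 − 1.3 × 7.14 = 3.1 V.
V_SD = 3.1 V ≥ V_ov = 0.66 V, confirming saturation.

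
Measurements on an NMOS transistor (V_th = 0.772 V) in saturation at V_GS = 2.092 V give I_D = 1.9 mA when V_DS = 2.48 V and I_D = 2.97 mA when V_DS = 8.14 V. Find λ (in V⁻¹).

λ = 0.132 V⁻¹

With V_GS fixed, I_D ∝ (1 + λ V_DS) in saturation, so I_D2/I_D1 = (1 + λ V_DS2)/(1 + λ V_DS1).
2.97/1.9 = 1.563 = (1 + 8.14 λ)/(1 + 2.48 λ).
Solving: λ (I_D1 V_DS2 − I_D2 V_DS1) = I_D2 − I_D1, so λ = (2.97 − 1.9) / (1.9 × 8.14 − 2.97 × 2.48) = 1.07 / 8.1 = 0.132 V⁻¹.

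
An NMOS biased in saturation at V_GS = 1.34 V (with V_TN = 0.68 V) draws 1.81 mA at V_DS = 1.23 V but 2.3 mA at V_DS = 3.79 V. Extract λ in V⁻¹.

With V_GS fixed, I_D ∝ (1 + λ V_DS) in saturation, so I_D2/I_D1 = (1 + λ V_DS2)/(1 + λ V_DS1).
2.3/1.81 = 1.271 = (1 + 3.79 λ)/(1 + 1.23 λ).
Solving: λ (I_D1 V_DS2 − I_D2 V_DS1) = I_D2 − I_D1, so λ = (2.3 − 1.81) / (1.81 × 3.79 − 2.3 × 1.23) = 0.49 / 4.03 = 0.122 V⁻¹.

λ = 0.122 V⁻¹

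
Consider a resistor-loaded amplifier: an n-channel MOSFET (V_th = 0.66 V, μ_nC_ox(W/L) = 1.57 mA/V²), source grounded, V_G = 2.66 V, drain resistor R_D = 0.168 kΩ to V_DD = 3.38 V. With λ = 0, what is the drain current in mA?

V_GS = V_G = 2.66 V, so V_ov = 2.66 − 0.66 = 2 V.
Assume saturation: I_D = ½ k_n V_ov² = 0.5 × 1.57 × 2² = 3.14 mA, giving V_DS = V_DD − I_D R_D = 3.38 − 3.14 × 0.168 = 2.85 V.
V_DS = 2.85 V ≥ V_ov = 2 V, confirming saturation.

I_D = 3.14 mA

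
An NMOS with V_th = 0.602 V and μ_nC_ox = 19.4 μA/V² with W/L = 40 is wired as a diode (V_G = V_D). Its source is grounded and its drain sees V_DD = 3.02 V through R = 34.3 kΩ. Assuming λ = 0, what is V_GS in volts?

With gate tied to drain, V_GS = V_DS ≥ V_GS − V_th, so the device is in saturation.
k_n = μ_nC_ox · (W/L) = 0.776 mA/V².
KCL at the drain: ½ k_n (V_GS − V_th)² = (V_DD − V_GS)/R.
Let x = V_GS − 0.602. Then 13.3 x² + x − 2.418 = 0, giving x = 0.39 V (positive root), so V_GS = 0.992 V.
I_D = (V_DD − V_GS)/R = (3.02 − 0.992) / 34.3 = 0.0591 mA.

V_GS = 0.992 V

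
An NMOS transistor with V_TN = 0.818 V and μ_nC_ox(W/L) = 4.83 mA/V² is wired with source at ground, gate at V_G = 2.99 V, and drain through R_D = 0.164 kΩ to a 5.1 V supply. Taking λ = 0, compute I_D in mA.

V_GS = V_G = 2.99 V, so V_ov = 2.99 − 0.818 = 2.17 V.
Assume saturation: I_D = ½ k_n V_ov² = 0.5 × 4.83 × 2.17² = 11.4 mA, giving V_DS = V_DD − I_D R_D = 5.1 − 11.4 × 0.164 = 3.23 V.
V_DS = 3.23 V ≥ V_ov = 2.17 V, confirming saturation.

I_D = 11.4 mA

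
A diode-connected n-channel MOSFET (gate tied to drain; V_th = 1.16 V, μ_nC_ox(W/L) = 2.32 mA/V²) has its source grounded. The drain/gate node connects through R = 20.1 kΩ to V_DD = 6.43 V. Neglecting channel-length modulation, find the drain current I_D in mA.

With gate tied to drain, V_GS = V_DS ≥ V_GS − V_th, so the device is in saturation.
KCL at the drain: ½ k_n (V_GS − V_th)² = (V_DD − V_GS)/R.
Let x = V_GS − 1.16. Then 23.3 x² + x − 5.27 = 0, giving x = 0.454 V (positive root), so V_GS = 1.61 V.
I_D = (V_DD − V_GS)/R = (6.43 − 1.61) / 20.1 = 0.24 mA.

I_D = 0.240 mA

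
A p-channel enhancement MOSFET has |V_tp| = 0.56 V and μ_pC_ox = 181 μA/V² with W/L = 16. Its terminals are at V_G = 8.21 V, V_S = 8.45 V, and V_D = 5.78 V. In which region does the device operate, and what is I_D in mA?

V_SG = V_S − V_G = 8.45 − 8.21 = 0.24 V; V_SD = V_S − V_D = 8.45 − 5.78 = 2.67 V.
V_SG = 0.24 V < |V_tp| = 0.56 V, so the transistor is in cutoff.

Cutoff; I_D = 0 mA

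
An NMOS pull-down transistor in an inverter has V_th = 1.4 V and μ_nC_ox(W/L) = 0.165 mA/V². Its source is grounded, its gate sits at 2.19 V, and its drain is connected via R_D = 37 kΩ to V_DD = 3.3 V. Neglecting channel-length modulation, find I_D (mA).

V_GS = V_G = 2.19 V, so V_ov = 2.19 − 1.4 = 0.79 V.
Assume saturation: I_D = ½ k_n V_ov² = 0.5 × 0.165 × 0.79² = 0.0515 mA, giving V_DS = V_DD − I_D R_D = 3.3 − 0.0515 × 37 = 1.39 V.
V_DS = 1.39 V ≥ V_ov = 0.79 V, confirming saturation.

I_D = 0.0515 mA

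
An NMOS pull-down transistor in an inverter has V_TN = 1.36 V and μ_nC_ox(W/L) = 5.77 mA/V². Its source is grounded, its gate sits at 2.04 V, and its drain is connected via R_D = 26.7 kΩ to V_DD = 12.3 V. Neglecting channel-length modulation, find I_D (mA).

V_GS = V_G = 2.04 V, so V_ov = 2.04 − 1.36 = 0.68 V.
Assume saturation: I_D = ½ k_n V_ov² = 0.5 × 5.77 × 0.68² = 1.33 mA, giving V_DS = V_DD − I_D R_D = 12.3 − 1.33 × 26.7 = -23.3 V.
But -23.3 V < V_ov = 0.68 V, so the device is actually in triode.
In triode I_D = k_n[V_ov V_DS − ½ V_DS²] and I_D = (V_DD − V_DS)/R_D. Equating: 77 V_DS² − 105.8 V_DS + 12.3 = 0, giving V_DS = 0.128 V (the root below V_ov).
I_D = (12.3 − 0.128) / 26.7 = 0.456 mA.

I_D = 0.456 mA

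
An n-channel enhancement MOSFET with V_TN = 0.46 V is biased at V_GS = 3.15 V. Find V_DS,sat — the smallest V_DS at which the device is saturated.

V_DS,sat = 2.69 V

The boundary between triode and saturation is V_DS = V_GS − V_TN = V_ov.
V_ov = 3.15 − 0.46 = 2.69 V.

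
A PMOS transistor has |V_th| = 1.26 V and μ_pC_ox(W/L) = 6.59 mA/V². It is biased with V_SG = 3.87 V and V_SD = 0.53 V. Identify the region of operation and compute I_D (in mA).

Triode; I_D = 8.19 mA

V_ov = V_SG − |V_th| = 3.87 − 1.26 = 2.61 V.
Since V_SD = 0.53 V < V_ov = 2.61 V, the device is in the triode region.
I_D = k_p [V_ov · V_SD − ½ V_SD²] = 6.59 × [2.61 × 0.53 − 0.5 × 0.53²] = 8.19 mA.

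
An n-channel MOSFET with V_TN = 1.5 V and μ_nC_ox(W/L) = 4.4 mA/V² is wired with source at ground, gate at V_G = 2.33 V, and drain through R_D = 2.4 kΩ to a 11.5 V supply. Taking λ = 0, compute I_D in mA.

I_D = 1.52 mA

V_GS = V_G = 2.33 V, so V_ov = 2.33 − 1.5 = 0.83 V.
Assume saturation: I_D = ½ k_n V_ov² = 0.5 × 4.4 × 0.83² = 1.52 mA, giving V_DS = V_DD − I_D R_D = 11.5 − 1.52 × 2.4 = 7.86 V.
V_DS = 7.86 V ≥ V_ov = 0.83 V, confirming saturation.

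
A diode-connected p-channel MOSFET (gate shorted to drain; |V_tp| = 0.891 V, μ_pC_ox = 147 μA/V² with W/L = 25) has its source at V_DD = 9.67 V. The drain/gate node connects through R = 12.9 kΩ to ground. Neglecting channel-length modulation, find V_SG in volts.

With gate tied to drain, V_SG = V_SD ≥ V_SG − |V_tp|, so the device is in saturation.
k_p = μ_pC_ox · (W/L) = 3.675 mA/V².
KCL at the drain: ½ k_p (V_SG − |V_tp|)² = (V_DD − V_SG)/R.
Let x = V_SG − 0.891. Then 23.7 x² + x − 8.779 = 0, giving x = 0.588 V (positive root), so V_SG = 1.48 V.
I_D = (V_DD − V_SG)/R = (9.67 − 1.48) / 12.9 = 0.635 mA.

V_SG = 1.48 V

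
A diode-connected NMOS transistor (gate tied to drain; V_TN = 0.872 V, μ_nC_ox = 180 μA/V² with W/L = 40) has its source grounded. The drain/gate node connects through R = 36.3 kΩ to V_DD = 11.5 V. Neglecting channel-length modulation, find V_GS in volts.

With gate tied to drain, V_GS = V_DS ≥ V_GS − V_TN, so the device is in saturation.
k_n = μ_nC_ox · (W/L) = 7.2 mA/V².
KCL at the drain: ½ k_n (V_GS − V_TN)² = (V_DD − V_GS)/R.
Let x = V_GS − 0.872. Then 131 x² + x − 10.63 = 0, giving x = 0.281 V (positive root), so V_GS = 1.15 V.
I_D = (V_DD − V_GS)/R = (11.5 − 1.15) / 36.3 = 0.285 mA.

V_GS = 1.15 V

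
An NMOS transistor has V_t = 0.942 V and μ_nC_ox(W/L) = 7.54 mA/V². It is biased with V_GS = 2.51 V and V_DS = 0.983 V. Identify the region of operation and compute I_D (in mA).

Triode; I_D = 7.98 mA

V_ov = V_GS − V_t = 2.51 − 0.942 = 1.57 V.
Since V_DS = 0.983 V < V_ov = 1.57 V, the device is in the triode region.
I_D = k_n [V_ov · V_DS − ½ V_DS²] = 7.54 × [1.57 × 0.983 − 0.5 × 0.983²] = 7.98 mA.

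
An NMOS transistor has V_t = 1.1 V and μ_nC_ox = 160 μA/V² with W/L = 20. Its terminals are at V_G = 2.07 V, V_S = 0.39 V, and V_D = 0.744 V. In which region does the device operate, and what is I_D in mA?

V_GS = V_G − V_S = 2.07 − 0.39 = 1.68 V; V_DS = V_D − V_S = 0.744 − 0.39 = 0.354 V.
k_n = μ_nC_ox · (W/L) = 3.2 mA/V².
V_ov = V_GS − V_t = 1.68 − 1.1 = 0.58 V.
Since V_DS = 0.354 V < V_ov = 0.58 V, the device is in the triode region.
I_D = k_n [V_ov · V_DS − ½ V_DS²] = 3.2 × [0.58 × 0.354 − 0.5 × 0.354²] = 0.457 mA.

Triode; I_D = 0.457 mA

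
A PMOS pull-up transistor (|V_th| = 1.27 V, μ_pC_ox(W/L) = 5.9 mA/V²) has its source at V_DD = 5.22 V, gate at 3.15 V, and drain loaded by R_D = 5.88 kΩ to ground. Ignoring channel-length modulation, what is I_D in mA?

I_D = 0.852 mA

V_SG = V_DD − V_G = 5.22 − 3.15 = 2.07 V, so V_ov = 2.07 − 1.27 = 0.8 V.
Assume saturation: I_D = ½ k_p V_ov² = 0.5 × 5.9 × 0.8² = 1.89 mA, giving V_SD = V_DD − I_D R_D = 5.22 − 1.89 × 5.88 = -5.88 V.
But -5.88 V < V_ov = 0.8 V, so the device is actually in triode.
In triode I_D = k_p[V_ov V_SD − ½ V_SD²] and I_D = (V_DD − V_SD)/R_D. Equating: 17.3 V_SD² − 28.75 V_SD + 5.22 = 0, giving V_SD = 0.208 V (the root below V_ov).
I_D = (5.22 − 0.208) / 5.88 = 0.852 mA.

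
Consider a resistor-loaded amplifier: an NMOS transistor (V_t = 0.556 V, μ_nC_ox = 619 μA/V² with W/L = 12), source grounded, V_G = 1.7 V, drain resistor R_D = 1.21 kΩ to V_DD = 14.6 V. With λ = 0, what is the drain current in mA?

I_D = 4.86 mA

V_GS = V_G = 1.7 V, so V_ov = 1.7 − 0.556 = 1.14 V.
k_n = μ_nC_ox · (W/L) = 7.428 mA/V².
Assume saturation: I_D = ½ k_n V_ov² = 0.5 × 7.428 × 1.14² = 4.86 mA, giving V_DS = V_DD − I_D R_D = 14.6 − 4.86 × 1.21 = 8.72 V.
V_DS = 8.72 V ≥ V_ov = 1.14 V, confirming saturation.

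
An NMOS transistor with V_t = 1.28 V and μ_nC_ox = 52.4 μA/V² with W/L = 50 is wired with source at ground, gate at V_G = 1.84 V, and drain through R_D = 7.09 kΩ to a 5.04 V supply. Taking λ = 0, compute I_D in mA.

V_GS = V_G = 1.84 V, so V_ov = 1.84 − 1.28 = 0.56 V.
k_n = μ_nC_ox · (W/L) = 2.62 mA/V².
Assume saturation: I_D = ½ k_n V_ov² = 0.5 × 2.62 × 0.56² = 0.411 mA, giving V_DS = V_DD − I_D R_D = 5.04 − 0.411 × 7.09 = 2.13 V.
V_DS = 2.13 V ≥ V_ov = 0.56 V, confirming saturation.

I_D = 0.411 mA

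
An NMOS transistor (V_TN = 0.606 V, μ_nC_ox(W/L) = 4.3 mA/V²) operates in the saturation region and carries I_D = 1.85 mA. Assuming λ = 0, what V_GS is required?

V_GS = 1.53 V

In saturation I_D = ½ k_n (V_GS − V_TN)², so V_GS − V_TN = √(2 I_D / k_n) = √(2 × 1.85 / 4.3) = 0.928 V.
V_GS = 0.606 + 0.928 = 1.53 V.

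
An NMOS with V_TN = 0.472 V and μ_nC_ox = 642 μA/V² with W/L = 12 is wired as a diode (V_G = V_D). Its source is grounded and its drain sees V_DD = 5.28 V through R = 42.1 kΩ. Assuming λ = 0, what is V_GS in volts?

V_GS = 0.641 V

With gate tied to drain, V_GS = V_DS ≥ V_GS − V_TN, so the device is in saturation.
k_n = μ_nC_ox · (W/L) = 7.704 mA/V².
KCL at the drain: ½ k_n (V_GS − V_TN)² = (V_DD − V_GS)/R.
Let x = V_GS − 0.472. Then 162 x² + x − 4.808 = 0, giving x = 0.169 V (positive root), so V_GS = 0.641 V.
I_D = (V_DD − V_GS)/R = (5.28 − 0.641) / 42.1 = 0.11 mA.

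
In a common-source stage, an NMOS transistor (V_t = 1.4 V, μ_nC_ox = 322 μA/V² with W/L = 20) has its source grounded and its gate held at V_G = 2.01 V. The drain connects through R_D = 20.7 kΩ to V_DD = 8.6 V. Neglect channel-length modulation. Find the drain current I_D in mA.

V_GS = V_G = 2.01 V, so V_ov = 2.01 − 1.4 = 0.61 V.
k_n = μ_nC_ox · (W/L) = 6.44 mA/V².
Assume saturation: I_D = ½ k_n V_ov² = 0.5 × 6.44 × 0.61² = 1.2 mA, giving V_DS = V_DD − I_D R_D = 8.6 − 1.2 × 20.7 = -16.2 V.
But -16.2 V < V_ov = 0.61 V, so the device is actually in triode.
In triode I_D = k_n[V_ov V_DS − ½ V_DS²] and I_D = (V_DD − V_DS)/R_D. Equating: 66.7 V_DS² − 82.32 V_DS + 8.6 = 0, giving V_DS = 0.115 V (the root below V_ov).
I_D = (8.6 − 0.115) / 20.7 = 0.41 mA.

I_D = 0.410 mA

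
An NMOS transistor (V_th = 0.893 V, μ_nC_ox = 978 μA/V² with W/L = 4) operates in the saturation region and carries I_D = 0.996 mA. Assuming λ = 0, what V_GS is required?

V_GS = 1.61 V

k_n = μ_nC_ox · (W/L) = 3.912 mA/V².
In saturation I_D = ½ k_n (V_GS − V_th)², so V_GS − V_th = √(2 I_D / k_n) = √(2 × 0.996 / 3.912) = 0.714 V.
V_GS = 0.893 + 0.714 = 1.61 V.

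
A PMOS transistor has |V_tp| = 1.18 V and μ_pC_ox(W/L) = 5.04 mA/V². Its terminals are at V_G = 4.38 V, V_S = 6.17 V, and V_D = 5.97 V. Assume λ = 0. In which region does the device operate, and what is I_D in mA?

Triode; I_D = 0.514 mA

V_SG = V_S − V_G = 6.17 − 4.38 = 1.79 V; V_SD = V_S − V_D = 6.17 − 5.97 = 0.2 V.
V_ov = V_SG − |V_tp| = 1.79 − 1.18 = 0.61 V.
Since V_SD = 0.2 V < V_ov = 0.61 V, the device is in the triode region.
I_D = k_p [V_ov · V_SD − ½ V_SD²] = 5.04 × [0.61 × 0.2 − 0.5 × 0.2²] = 0.514 mA.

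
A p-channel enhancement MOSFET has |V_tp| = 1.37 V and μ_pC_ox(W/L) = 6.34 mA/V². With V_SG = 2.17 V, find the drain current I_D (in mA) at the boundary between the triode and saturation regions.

I_D = 2.03 mA

At the boundary V_SD = V_ov = V_SG − |V_tp| = 2.17 − 1.37 = 0.8 V.
I_D = ½ k_p V_ov² = 0.5 × 6.34 × 0.8² = 2.03 mA.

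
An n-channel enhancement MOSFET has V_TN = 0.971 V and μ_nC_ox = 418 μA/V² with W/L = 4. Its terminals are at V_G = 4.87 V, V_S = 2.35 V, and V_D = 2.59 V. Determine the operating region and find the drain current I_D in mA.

V_GS = V_G − V_S = 4.87 − 2.35 = 2.52 V; V_DS = V_D − V_S = 2.59 − 2.35 = 0.24 V.
k_n = μ_nC_ox · (W/L) = 1.672 mA/V².
V_ov = V_GS − V_TN = 2.52 − 0.971 = 1.55 V.
Since V_DS = 0.24 V < V_ov = 1.55 V, the device is in the triode region.
I_D = k_n [V_ov · V_DS − ½ V_DS²] = 1.672 × [1.55 × 0.24 − 0.5 × 0.24²] = 0.573 mA.

Triode; I_D = 0.573 mA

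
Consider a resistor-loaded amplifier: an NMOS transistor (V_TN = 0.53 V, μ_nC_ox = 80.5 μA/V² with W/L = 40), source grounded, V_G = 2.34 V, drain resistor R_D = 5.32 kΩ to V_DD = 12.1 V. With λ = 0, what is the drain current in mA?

I_D = 2.19 mA

V_GS = V_G = 2.34 V, so V_ov = 2.34 − 0.53 = 1.81 V.
k_n = μ_nC_ox · (W/L) = 3.22 mA/V².
Assume saturation: I_D = ½ k_n V_ov² = 0.5 × 3.22 × 1.81² = 5.27 mA, giving V_DS = V_DD − I_D R_D = 12.1 − 5.27 × 5.32 = -16 V.
But -16 V < V_ov = 1.81 V, so the device is actually in triode.
In triode I_D = k_n[V_ov V_DS − ½ V_DS²] and I_D = (V_DD − V_DS)/R_D. Equating: 8.57 V_DS² − 32.01 V_DS + 12.1 = 0, giving V_DS = 0.427 V (the root below V_ov).
I_D = (12.1 − 0.427) / 5.32 = 2.19 mA.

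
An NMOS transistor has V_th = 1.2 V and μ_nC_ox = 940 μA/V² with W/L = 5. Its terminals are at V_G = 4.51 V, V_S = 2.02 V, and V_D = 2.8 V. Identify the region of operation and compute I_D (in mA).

V_GS = V_G − V_S = 4.51 − 2.02 = 2.49 V; V_DS = V_D − V_S = 2.8 − 2.02 = 0.78 V.
k_n = μ_nC_ox · (W/L) = 4.7 mA/V².
V_ov = V_GS − V_th = 2.49 − 1.2 = 1.29 V.
Since V_DS = 0.78 V < V_ov = 1.29 V, the device is in the triode region.
I_D = k_n [V_ov · V_DS − ½ V_DS²] = 4.7 × [1.29 × 0.78 − 0.5 × 0.78²] = 3.3 mA.

Triode; I_D = 3.30 mA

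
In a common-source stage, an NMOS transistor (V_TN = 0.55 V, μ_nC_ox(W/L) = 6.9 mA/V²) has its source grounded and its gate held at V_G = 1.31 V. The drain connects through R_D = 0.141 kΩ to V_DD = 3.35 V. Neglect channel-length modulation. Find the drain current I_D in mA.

I_D = 1.99 mA

V_GS = V_G = 1.31 V, so V_ov = 1.31 − 0.55 = 0.76 V.
Assume saturation: I_D = ½ k_n V_ov² = 0.5 × 6.9 × 0.76² = 1.99 mA, giving V_DS = V_DD − I_D R_D = 3.35 − 1.99 × 0.141 = 3.07 V.
V_DS = 3.07 V ≥ V_ov = 0.76 V, confirming saturation.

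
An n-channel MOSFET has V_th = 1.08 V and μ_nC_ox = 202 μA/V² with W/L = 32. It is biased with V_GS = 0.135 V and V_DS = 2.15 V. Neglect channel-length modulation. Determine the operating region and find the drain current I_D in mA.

Cutoff; I_D = 0 mA

V_GS = 0.135 V < V_th = 1.08 V, so the transistor is in cutoff.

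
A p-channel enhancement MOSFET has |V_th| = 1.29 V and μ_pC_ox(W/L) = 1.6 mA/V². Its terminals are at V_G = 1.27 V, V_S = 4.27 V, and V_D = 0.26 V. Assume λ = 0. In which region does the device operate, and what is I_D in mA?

V_SG = V_S − V_G = 4.27 − 1.27 = 3 V; V_SD = V_S − V_D = 4.27 − 0.26 = 4.01 V.
V_ov = V_SG − |V_th| = 3 − 1.29 = 1.71 V.
Since V_SD = 4.01 V ≥ V_ov = 1.71 V, the device is in saturation.
I_D = ½ k_p V_ov² = 0.5 × 1.6 × 1.71² = 2.34 mA.

Saturation; I_D = 2.34 mA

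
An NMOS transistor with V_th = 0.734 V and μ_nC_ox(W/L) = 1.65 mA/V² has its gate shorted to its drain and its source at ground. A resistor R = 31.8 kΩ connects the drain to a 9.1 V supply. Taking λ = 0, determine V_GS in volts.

V_GS = 1.28 V

With gate tied to drain, V_GS = V_DS ≥ V_GS − V_th, so the device is in saturation.
KCL at the drain: ½ k_n (V_GS − V_th)² = (V_DD − V_GS)/R.
Let x = V_GS − 0.734. Then 26.2 x² + x − 8.366 = 0, giving x = 0.546 V (positive root), so V_GS = 1.28 V.
I_D = (V_DD − V_GS)/R = (9.1 − 1.28) / 31.8 = 0.246 mA.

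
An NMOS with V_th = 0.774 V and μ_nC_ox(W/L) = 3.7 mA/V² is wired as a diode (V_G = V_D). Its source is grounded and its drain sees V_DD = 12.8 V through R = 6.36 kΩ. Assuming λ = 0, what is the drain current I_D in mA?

With gate tied to drain, V_GS = V_DS ≥ V_GS − V_th, so the device is in saturation.
KCL at the drain: ½ k_n (V_GS − V_th)² = (V_DD − V_GS)/R.
Let x = V_GS − 0.774. Then 11.8 x² + x − 12.03 = 0, giving x = 0.969 V (positive root), so V_GS = 1.74 V.
I_D = (V_DD − V_GS)/R = (12.8 − 1.74) / 6.36 = 1.74 mA.

I_D = 1.74 mA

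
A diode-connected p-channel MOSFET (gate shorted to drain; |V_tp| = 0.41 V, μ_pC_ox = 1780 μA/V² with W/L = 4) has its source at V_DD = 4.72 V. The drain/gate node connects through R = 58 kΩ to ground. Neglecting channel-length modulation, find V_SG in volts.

V_SG = 0.552 V

With gate tied to drain, V_SG = V_SD ≥ V_SG − |V_tp|, so the device is in saturation.
k_p = μ_pC_ox · (W/L) = 7.12 mA/V².
KCL at the drain: ½ k_p (V_SG − |V_tp|)² = (V_DD − V_SG)/R.
Let x = V_SG − 0.41. Then 206 x² + x − 4.31 = 0, giving x = 0.142 V (positive root), so V_SG = 0.552 V.
I_D = (V_DD − V_SG)/R = (4.72 − 0.552) / 58 = 0.0719 mA.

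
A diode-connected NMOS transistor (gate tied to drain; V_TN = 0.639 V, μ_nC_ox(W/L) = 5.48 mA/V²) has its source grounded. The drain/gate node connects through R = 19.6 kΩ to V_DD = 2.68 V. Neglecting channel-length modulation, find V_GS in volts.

With gate tied to drain, V_GS = V_DS ≥ V_GS − V_TN, so the device is in saturation.
KCL at the drain: ½ k_n (V_GS − V_TN)² = (V_DD − V_GS)/R.
Let x = V_GS − 0.639. Then 53.7 x² + x − 2.041 = 0, giving x = 0.186 V (positive root), so V_GS = 0.825 V.
I_D = (V_DD − V_GS)/R = (2.68 − 0.825) / 19.6 = 0.0947 mA.

V_GS = 0.825 V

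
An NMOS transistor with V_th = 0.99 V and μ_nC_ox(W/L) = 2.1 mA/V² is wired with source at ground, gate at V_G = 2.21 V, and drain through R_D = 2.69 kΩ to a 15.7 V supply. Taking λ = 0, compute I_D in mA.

I_D = 1.56 mA

V_GS = V_G = 2.21 V, so V_ov = 2.21 − 0.99 = 1.22 V.
Assume saturation: I_D = ½ k_n V_ov² = 0.5 × 2.1 × 1.22² = 1.56 mA, giving V_DS = V_DD − I_D R_D = 15.7 − 1.56 × 2.69 = 11.5 V.
V_DS = 11.5 V ≥ V_ov = 1.22 V, confirming saturation.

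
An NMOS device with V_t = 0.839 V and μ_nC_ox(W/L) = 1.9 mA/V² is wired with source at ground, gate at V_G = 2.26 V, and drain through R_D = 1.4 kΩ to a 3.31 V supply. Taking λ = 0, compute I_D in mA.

I_D = 1.70 mA

V_GS = V_G = 2.26 V, so V_ov = 2.26 − 0.839 = 1.42 V.
Assume saturation: I_D = ½ k_n V_ov² = 0.5 × 1.9 × 1.42² = 1.92 mA, giving V_DS = V_DD − I_D R_D = 3.31 − 1.92 × 1.4 = 0.624 V.
But 0.624 V < V_ov = 1.42 V, so the device is actually in triode.
In triode I_D = k_n[V_ov V_DS − ½ V_DS²] and I_D = (V_DD − V_DS)/R_D. Equating: 1.33 V_DS² − 4.78 V_DS + 3.31 = 0, giving V_DS = 0.937 V (the root below V_ov).
I_D = (3.31 − 0.937) / 1.4 = 1.7 mA.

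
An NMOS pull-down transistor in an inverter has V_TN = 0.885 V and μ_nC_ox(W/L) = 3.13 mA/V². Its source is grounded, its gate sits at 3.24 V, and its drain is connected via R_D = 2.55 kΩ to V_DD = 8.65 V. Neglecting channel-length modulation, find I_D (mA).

V_GS = V_G = 3.24 V, so V_ov = 3.24 − 0.885 = 2.36 V.
Assume saturation: I_D = ½ k_n V_ov² = 0.5 × 3.13 × 2.36² = 8.68 mA, giving V_DS = V_DD − I_D R_D = 8.65 − 8.68 × 2.55 = -13.5 V.
But -13.5 V < V_ov = 2.36 V, so the device is actually in triode.
In triode I_D = k_n[V_ov V_DS − ½ V_DS²] and I_D = (V_DD − V_DS)/R_D. Equating: 3.99 V_DS² − 19.8 V_DS + 8.65 = 0, giving V_DS = 0.484 V (the root below V_ov).
I_D = (8.65 − 0.484) / 2.55 = 3.2 mA.

I_D = 3.20 mA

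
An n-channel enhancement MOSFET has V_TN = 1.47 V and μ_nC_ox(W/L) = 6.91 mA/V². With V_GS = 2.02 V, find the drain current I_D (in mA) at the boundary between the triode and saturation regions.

At the boundary V_DS = V_ov = V_GS − V_TN = 2.02 − 1.47 = 0.55 V.
I_D = ½ k_n V_ov² = 0.5 × 6.91 × 0.55² = 1.05 mA.

I_D = 1.05 mA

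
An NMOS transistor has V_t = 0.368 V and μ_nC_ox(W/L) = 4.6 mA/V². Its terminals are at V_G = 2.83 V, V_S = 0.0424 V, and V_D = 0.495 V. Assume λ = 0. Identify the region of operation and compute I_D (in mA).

V_GS = V_G − V_S = 2.83 − 0.0424 = 2.79 V; V_DS = V_D − V_S = 0.495 − 0.0424 = 0.453 V.
V_ov = V_GS − V_t = 2.79 − 0.368 = 2.42 V.
Since V_DS = 0.453 V < V_ov = 2.42 V, the device is in the triode region.
I_D = k_n [V_ov · V_DS − ½ V_DS²] = 4.6 × [2.42 × 0.453 − 0.5 × 0.453²] = 4.57 mA.

Triode; I_D = 4.57 mA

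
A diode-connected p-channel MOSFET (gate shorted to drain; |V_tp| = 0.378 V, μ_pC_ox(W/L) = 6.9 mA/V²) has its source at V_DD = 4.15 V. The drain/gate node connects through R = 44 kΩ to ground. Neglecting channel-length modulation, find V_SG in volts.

V_SG = 0.532 V

With gate tied to drain, V_SG = V_SD ≥ V_SG − |V_tp|, so the device is in saturation.
KCL at the drain: ½ k_p (V_SG − |V_tp|)² = (V_DD − V_SG)/R.
Let x = V_SG − 0.378. Then 152 x² + x − 3.772 = 0, giving x = 0.154 V (positive root), so V_SG = 0.532 V.
I_D = (V_DD − V_SG)/R = (4.15 − 0.532) / 44 = 0.0822 mA.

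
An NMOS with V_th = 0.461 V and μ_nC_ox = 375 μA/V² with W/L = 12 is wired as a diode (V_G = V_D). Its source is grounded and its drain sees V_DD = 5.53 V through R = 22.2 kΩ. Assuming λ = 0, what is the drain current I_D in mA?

I_D = 0.214 mA

With gate tied to drain, V_GS = V_DS ≥ V_GS − V_th, so the device is in saturation.
k_n = μ_nC_ox · (W/L) = 4.5 mA/V².
KCL at the drain: ½ k_n (V_GS − V_th)² = (V_DD − V_GS)/R.
Let x = V_GS − 0.461. Then 49.9 x² + x − 5.069 = 0, giving x = 0.309 V (positive root), so V_GS = 0.77 V.
I_D = (V_DD − V_GS)/R = (5.53 − 0.77) / 22.2 = 0.214 mA.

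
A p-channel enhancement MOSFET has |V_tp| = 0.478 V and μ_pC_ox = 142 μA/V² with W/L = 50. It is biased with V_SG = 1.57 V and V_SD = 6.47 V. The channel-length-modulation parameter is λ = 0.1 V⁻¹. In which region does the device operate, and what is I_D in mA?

Saturation; I_D = 6.97 mA

k_p = μ_pC_ox · (W/L) = 7.1 mA/V².
V_ov = V_SG − |V_tp| = 1.57 − 0.478 = 1.09 V.
Since V_SD = 6.47 V ≥ V_ov = 1.09 V, the device is in saturation.
I_D = ½ k_p V_ov² (1 + λ V_SD) = 0.5 × 7.1 × 1.09² × (1 + 0.1 × 6.47) = 6.97 mA.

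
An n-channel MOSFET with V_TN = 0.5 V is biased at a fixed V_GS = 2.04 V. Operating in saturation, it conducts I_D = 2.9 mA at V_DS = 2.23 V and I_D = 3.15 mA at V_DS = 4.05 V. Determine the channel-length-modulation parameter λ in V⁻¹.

λ = 0.0530 V⁻¹

With V_GS fixed, I_D ∝ (1 + λ V_DS) in saturation, so I_D2/I_D1 = (1 + λ V_DS2)/(1 + λ V_DS1).
3.15/2.9 = 1.086 = (1 + 4.05 λ)/(1 + 2.23 λ).
Solving: λ (I_D1 V_DS2 − I_D2 V_DS1) = I_D2 − I_D1, so λ = (3.15 − 2.9) / (2.9 × 4.05 − 3.15 × 2.23) = 0.25 / 4.72 = 0.053 V⁻¹.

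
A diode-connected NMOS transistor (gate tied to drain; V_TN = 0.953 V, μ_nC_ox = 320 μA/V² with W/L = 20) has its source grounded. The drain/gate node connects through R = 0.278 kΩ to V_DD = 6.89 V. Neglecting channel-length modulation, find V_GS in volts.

V_GS = 3.03 V

With gate tied to drain, V_GS = V_DS ≥ V_GS − V_TN, so the device is in saturation.
k_n = μ_nC_ox · (W/L) = 6.4 mA/V².
KCL at the drain: ½ k_n (V_GS − V_TN)² = (V_DD − V_GS)/R.
Let x = V_GS − 0.953. Then 0.89 x² + x − 5.937 = 0, giving x = 2.08 V (positive root), so V_GS = 3.03 V.
I_D = (V_DD − V_GS)/R = (6.89 − 3.03) / 0.278 = 13.9 mA.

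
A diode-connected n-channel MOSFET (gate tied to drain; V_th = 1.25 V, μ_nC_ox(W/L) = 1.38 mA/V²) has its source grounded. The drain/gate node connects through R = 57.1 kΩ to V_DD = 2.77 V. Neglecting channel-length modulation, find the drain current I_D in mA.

I_D = 0.0234 mA

With gate tied to drain, V_GS = V_DS ≥ V_GS − V_th, so the device is in saturation.
KCL at the drain: ½ k_n (V_GS − V_th)² = (V_DD − V_GS)/R.
Let x = V_GS − 1.25. Then 39.4 x² + x − 1.52 = 0, giving x = 0.184 V (positive root), so V_GS = 1.43 V.
I_D = (V_DD − V_GS)/R = (2.77 − 1.43) / 57.1 = 0.0234 mA.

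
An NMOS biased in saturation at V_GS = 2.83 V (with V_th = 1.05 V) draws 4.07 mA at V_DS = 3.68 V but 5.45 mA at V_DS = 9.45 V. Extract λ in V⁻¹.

With V_GS fixed, I_D ∝ (1 + λ V_DS) in saturation, so I_D2/I_D1 = (1 + λ V_DS2)/(1 + λ V_DS1).
5.45/4.07 = 1.339 = (1 + 9.45 λ)/(1 + 3.68 λ).
Solving: λ (I_D1 V_DS2 − I_D2 V_DS1) = I_D2 − I_D1, so λ = (5.45 − 4.07) / (4.07 × 9.45 − 5.45 × 3.68) = 1.38 / 18.4 = 0.075 V⁻¹.

λ = 0.0750 V⁻¹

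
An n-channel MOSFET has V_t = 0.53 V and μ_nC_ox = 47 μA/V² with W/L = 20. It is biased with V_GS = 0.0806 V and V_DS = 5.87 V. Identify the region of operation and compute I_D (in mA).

V_GS = 0.0806 V < V_t = 0.53 V, so the transistor is in cutoff.

Cutoff; I_D = 0 mA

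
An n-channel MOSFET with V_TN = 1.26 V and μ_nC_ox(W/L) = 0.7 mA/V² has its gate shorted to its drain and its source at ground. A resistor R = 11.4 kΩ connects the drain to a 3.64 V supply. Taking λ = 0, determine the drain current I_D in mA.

I_D = 0.151 mA

With gate tied to drain, V_GS = V_DS ≥ V_GS − V_TN, so the device is in saturation.
KCL at the drain: ½ k_n (V_GS − V_TN)² = (V_DD − V_GS)/R.
Let x = V_GS − 1.26. Then 3.99 x² + x − 2.38 = 0, giving x = 0.657 V (positive root), so V_GS = 1.92 V.
I_D = (V_DD − V_GS)/R = (3.64 − 1.92) / 11.4 = 0.151 mA.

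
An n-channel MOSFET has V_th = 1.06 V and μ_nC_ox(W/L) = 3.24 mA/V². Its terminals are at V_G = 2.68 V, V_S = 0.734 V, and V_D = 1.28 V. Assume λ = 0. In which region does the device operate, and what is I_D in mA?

Triode; I_D = 1.08 mA

V_GS = V_G − V_S = 2.68 − 0.734 = 1.95 V; V_DS = V_D − V_S = 1.28 − 0.734 = 0.546 V.
V_ov = V_GS − V_th = 1.95 − 1.06 = 0.886 V.
Since V_DS = 0.546 V < V_ov = 0.886 V, the device is in the triode region.
I_D = k_n [V_ov · V_DS − ½ V_DS²] = 3.24 × [0.886 × 0.546 − 0.5 × 0.546²] = 1.08 mA.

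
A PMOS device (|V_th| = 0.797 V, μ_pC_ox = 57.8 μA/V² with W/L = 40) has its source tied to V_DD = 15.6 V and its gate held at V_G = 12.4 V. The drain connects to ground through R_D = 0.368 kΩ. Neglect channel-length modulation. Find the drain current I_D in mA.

I_D = 6.68 mA

V_SG = V_DD − V_G = 15.6 − 12.4 = 3.2 V, so V_ov = 3.2 − 0.797 = 2.4 V.
k_p = μ_pC_ox · (W/L) = 2.312 mA/V².
Assume saturation: I_D = ½ k_p V_ov² = 0.5 × 2.312 × 2.4² = 6.68 mA, giving V_SD = V_DD − I_D R_D = 15.6 − 6.68 × 0.368 = 13.1 V.
V_SD = 13.1 V ≥ V_ov = 2.4 V, confirming saturation.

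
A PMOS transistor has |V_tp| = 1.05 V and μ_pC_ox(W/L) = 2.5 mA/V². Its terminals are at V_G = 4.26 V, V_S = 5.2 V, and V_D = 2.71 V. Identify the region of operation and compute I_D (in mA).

V_SG = V_S − V_G = 5.2 − 4.26 = 0.94 V; V_SD = V_S − V_D = 5.2 − 2.71 = 2.49 V.
V_SG = 0.94 V < |V_tp| = 1.05 V, so the transistor is in cutoff.

Cutoff; I_D = 0 mA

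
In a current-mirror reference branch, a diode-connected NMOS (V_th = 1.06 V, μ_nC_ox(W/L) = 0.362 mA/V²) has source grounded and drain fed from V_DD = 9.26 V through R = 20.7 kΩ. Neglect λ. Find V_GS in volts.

With gate tied to drain, V_GS = V_DS ≥ V_GS − V_th, so the device is in saturation.
KCL at the drain: ½ k_n (V_GS − V_th)² = (V_DD − V_GS)/R.
Let x = V_GS − 1.06. Then 3.75 x² + x − 8.2 = 0, giving x = 1.35 V (positive root), so V_GS = 2.41 V.
I_D = (V_DD − V_GS)/R = (9.26 − 2.41) / 20.7 = 0.331 mA.

V_GS = 2.41 V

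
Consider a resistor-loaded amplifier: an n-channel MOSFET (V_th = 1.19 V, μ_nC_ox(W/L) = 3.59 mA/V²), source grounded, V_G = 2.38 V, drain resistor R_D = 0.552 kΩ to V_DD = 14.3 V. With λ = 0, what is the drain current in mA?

V_GS = V_G = 2.38 V, so V_ov = 2.38 − 1.19 = 1.19 V.
Assume saturation: I_D = ½ k_n V_ov² = 0.5 × 3.59 × 1.19² = 2.54 mA, giving V_DS = V_DD − I_D R_D = 14.3 − 2.54 × 0.552 = 12.9 V.
V_DS = 12.9 V ≥ V_ov = 1.19 V, confirming saturation.

I_D = 2.54 mA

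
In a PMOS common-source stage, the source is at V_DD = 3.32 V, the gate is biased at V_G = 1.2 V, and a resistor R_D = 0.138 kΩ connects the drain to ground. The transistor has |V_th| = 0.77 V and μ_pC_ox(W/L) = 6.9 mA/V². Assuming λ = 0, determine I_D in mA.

V_SG = V_DD − V_G = 3.32 − 1.2 = 2.12 V, so V_ov = 2.12 − 0.77 = 1.35 V.
Assume saturation: I_D = ½ k_p V_ov² = 0.5 × 6.9 × 1.35² = 6.29 mA, giving V_SD = V_DD − I_D R_D = 3.32 − 6.29 × 0.138 = 2.45 V.
V_SD = 2.45 V ≥ V_ov = 1.35 V, confirming saturation.

I_D = 6.29 mA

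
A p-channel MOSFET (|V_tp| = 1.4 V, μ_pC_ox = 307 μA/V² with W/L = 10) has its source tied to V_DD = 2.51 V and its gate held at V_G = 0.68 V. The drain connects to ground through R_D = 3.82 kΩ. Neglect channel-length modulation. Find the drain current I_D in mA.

V_SG = V_DD − V_G = 2.51 − 0.68 = 1.83 V, so V_ov = 1.83 − 1.4 = 0.43 V.
k_p = μ_pC_ox · (W/L) = 3.07 mA/V².
Assume saturation: I_D = ½ k_p V_ov² = 0.5 × 3.07 × 0.43² = 0.284 mA, giving V_SD = V_DD − I_D R_D = 2.51 − 0.284 × 3.82 = 1.43 V.
V_SD = 1.43 V ≥ V_ov = 0.43 V, confirming saturation.

I_D = 0.284 mA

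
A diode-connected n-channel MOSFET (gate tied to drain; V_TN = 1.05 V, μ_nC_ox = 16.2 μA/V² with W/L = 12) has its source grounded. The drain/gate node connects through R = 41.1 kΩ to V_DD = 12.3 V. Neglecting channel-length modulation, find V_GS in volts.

V_GS = 2.61 V

With gate tied to drain, V_GS = V_DS ≥ V_GS − V_TN, so the device is in saturation.
k_n = μ_nC_ox · (W/L) = 0.1944 mA/V².
KCL at the drain: ½ k_n (V_GS − V_TN)² = (V_DD − V_GS)/R.
Let x = V_GS − 1.05. Then 3.99 x² + x − 11.25 = 0, giving x = 1.56 V (positive root), so V_GS = 2.61 V.
I_D = (V_DD − V_GS)/R = (12.3 − 2.61) / 41.1 = 0.236 mA.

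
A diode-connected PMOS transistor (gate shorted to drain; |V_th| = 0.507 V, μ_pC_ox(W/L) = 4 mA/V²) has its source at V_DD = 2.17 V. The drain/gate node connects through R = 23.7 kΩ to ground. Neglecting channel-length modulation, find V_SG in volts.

With gate tied to drain, V_SG = V_SD ≥ V_SG − |V_th|, so the device is in saturation.
KCL at the drain: ½ k_p (V_SG − |V_th|)² = (V_DD − V_SG)/R.
Let x = V_SG − 0.507. Then 47.4 x² + x − 1.663 = 0, giving x = 0.177 V (positive root), so V_SG = 0.684 V.
I_D = (V_DD − V_SG)/R = (2.17 − 0.684) / 23.7 = 0.0627 mA.

V_SG = 0.684 V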